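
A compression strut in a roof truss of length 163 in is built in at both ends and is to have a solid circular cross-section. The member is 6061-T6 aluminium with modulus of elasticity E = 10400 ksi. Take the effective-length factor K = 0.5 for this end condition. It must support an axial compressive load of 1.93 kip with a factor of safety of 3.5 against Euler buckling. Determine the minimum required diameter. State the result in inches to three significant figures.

Required P_cr = n·P = 3.5 × 1.93 = 6.755 kip
L_e = K·L = 0.5 × 163 = 81.50 in
Required I = P_cr·L_e²/(π²E) = 6.755×10^3 × 81.50² / (π² × 1.04×10^7) = 0.4371 in⁴
Solid circle: I = πd⁴/64  ⇒  d = (64I/π)^(1/4) = (64×0.4371/π)^(1/4) = 1.73 in

d ≈ 1.73 in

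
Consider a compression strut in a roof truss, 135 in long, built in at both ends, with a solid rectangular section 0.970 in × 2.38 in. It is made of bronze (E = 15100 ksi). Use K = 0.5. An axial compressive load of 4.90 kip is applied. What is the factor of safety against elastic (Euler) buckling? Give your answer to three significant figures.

Buckling occurs about the weak axis: I_min = h·b³/12 with b = 0.970 in (the shorter side).
I_min = 2.38×0.970³/12 = 0.1810 in⁴
Effective length L_e = K·L = 0.5 × 135 = 67.50 in
P_cr = π²EI / L_e² = π² × 15100×10³ × 0.1810 / 67.50² = 5.921×10^3 lb
Factor of safety n = P_cr / P = 5.9208 / 4.90 = 1.21

n ≈ 1.21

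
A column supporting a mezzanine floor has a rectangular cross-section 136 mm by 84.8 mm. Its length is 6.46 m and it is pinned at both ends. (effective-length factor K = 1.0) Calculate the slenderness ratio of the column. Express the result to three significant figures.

For a rectangle r_min = b/√12 = 84.8/√12 = 24.48 mm
L_e = K·L = 1 × 6.46 m = 6.460 m = 6460.0 mm
λ = L_e / r_min = 6460.0 / 24.48 = 264

λ ≈ 264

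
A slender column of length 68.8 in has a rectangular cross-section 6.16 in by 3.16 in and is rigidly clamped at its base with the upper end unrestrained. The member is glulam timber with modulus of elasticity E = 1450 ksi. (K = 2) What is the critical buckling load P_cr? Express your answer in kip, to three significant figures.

P_cr ≈ 12.2 kip

Buckling occurs about the weak axis: I_min = h·b³/12 with b = 3.16 in (the shorter side).
I_min = 6.16×3.16³/12 = 16.20 in⁴
Effective length L_e = K·L = 2 × 68.8 = 137.6 in
P_cr = π²EI / L_e² = π² × 1450×10³ × 16.20 / 137.6² = 1.224×10^4 lb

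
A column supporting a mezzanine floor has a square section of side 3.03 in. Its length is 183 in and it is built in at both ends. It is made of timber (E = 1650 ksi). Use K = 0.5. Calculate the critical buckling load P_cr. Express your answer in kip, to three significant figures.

P_cr ≈ 13.7 kip

I = a⁴/12 = 3.03⁴/12 = 7.024 in⁴
Effective length L_e = K·L = 0.5 × 183 = 91.50 in
P_cr = π²EI / L_e² = π² × 1650×10³ × 7.024 / 91.50² = 1.366×10^4 lb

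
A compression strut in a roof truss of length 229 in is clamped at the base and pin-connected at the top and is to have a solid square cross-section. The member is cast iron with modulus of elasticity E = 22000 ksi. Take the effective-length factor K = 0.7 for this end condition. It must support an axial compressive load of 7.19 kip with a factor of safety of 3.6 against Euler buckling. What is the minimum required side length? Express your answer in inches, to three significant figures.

a ≈ 2.46 in

Required P_cr = n·P = 3.6 × 7.19 = 25.88 kip
L_e = K·L = 0.7 × 229 = 160.3 in
Required I = P_cr·L_e²/(π²E) = 2.588×10^4 × 160.3² / (π² × 2.20×10^7) = 3.063 in⁴
Solid square: I = a⁴/12  ⇒  a = (12I)^(1/4) = (12×3.063)^(1/4) = 2.46 in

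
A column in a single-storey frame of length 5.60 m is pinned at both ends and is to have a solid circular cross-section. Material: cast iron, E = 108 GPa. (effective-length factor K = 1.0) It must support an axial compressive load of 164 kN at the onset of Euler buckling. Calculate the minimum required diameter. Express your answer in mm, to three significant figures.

L_e = K·L = 1 × 5.60 = 5.600 m
Required I = P_cr·L_e²/(π²E) = 1.640×10^5 × 5.600² / (π² × 1.08×10^11) = 4.825×10^-6 m⁴
I_req = 4.825×10^6 mm⁴
Solid circle: I = πd⁴/64  ⇒  d = (64I/π)^(1/4) = (64×4.825×10^6/π)^(1/4) = 99.6 mm

d ≈ 99.6 mm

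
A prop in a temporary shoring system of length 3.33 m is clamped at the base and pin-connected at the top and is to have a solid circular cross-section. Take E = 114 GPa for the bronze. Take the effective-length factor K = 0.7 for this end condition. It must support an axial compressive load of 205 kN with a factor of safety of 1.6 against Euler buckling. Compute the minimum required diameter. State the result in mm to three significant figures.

Required P_cr = n·P = 1.6 × 205 = 328.0 kN
L_e = K·L = 0.7 × 3.33 = 2.331 m
Required I = P_cr·L_e²/(π²E) = 3.280×10^5 × 2.331² / (π² × 1.14×10^11) = 1.584×10^-6 m⁴
I_req = 1.584×10^6 mm⁴
Solid circle: I = πd⁴/64  ⇒  d = (64I/π)^(1/4) = (64×1.584×10^6/π)^(1/4) = 75.4 mm

d ≈ 75.4 mm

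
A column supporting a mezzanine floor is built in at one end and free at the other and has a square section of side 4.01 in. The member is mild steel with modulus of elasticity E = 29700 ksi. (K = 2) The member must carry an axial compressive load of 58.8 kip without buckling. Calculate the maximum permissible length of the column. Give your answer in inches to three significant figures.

I = a⁴/12 = 4.01⁴/12 = 21.55 in⁴
At the buckling limit P_cr = P = 5.880×10^4 lb
From P_cr = π²EI/(K·L)²:  L = (1/K)·√(π²EI/P_cr) = (1/2)·√(π²×2.97×10^7×21.55/5.880×10^4)
L = 164 in

L_max ≈ 164 in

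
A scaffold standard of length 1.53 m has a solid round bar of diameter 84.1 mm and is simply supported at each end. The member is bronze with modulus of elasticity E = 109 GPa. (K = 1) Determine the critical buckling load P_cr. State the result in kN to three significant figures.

I = πd⁴/64 = π×84.1⁴/64 = 2.456×10^6 mm⁴
I = 2.456×10^6 mm⁴ = 2.456×10^-6 m⁴
Effective length L_e = K·L = 1 × 1.53 = 1.530 m
P_cr = π²EI / L_e² = π² × 109×10⁹ × 2.456×10^-6 / 1.530² = 1.128×10^6 N

P_cr ≈ 1130 kN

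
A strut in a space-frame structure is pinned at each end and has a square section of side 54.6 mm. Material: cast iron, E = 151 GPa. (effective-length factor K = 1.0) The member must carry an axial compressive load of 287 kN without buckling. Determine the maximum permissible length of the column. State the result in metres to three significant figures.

I = a⁴/12 = 54.6⁴/12 = 7.406×10^5 mm⁴
I = 7.406×10^-7 m⁴
At the buckling limit P_cr = P = 2.870×10^5 N
From P_cr = π²EI/(K·L)²:  L = (1/K)·√(π²EI/P_cr) = (1/1)·√(π²×1.51×10^11×7.406×10^-7/2.870×10^5)
L = 1.96 m

L_max ≈ 1.96 m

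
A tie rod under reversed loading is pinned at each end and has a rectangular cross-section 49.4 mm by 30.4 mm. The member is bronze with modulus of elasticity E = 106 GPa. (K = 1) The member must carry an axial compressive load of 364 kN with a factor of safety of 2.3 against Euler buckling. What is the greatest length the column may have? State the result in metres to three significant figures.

Buckling occurs about the weak axis: I_min = h·b³/12 with b = 30.4 mm (the shorter side).
I_min = 49.4×30.4³/12 = 1.157×10^5 mm⁴
I = 1.157×10^-7 m⁴
Required critical load P_cr = n·P = 2.3 × 364 = 837.2 kN = 8.372×10^5 N
From P_cr = π²EI/(K·L)²:  L = (1/K)·√(π²EI/P_cr) = (1/1)·√(π²×1.06×10^11×1.157×10^-7/8.372×10^5)
L = 0.380 m

L_max ≈ 0.380 m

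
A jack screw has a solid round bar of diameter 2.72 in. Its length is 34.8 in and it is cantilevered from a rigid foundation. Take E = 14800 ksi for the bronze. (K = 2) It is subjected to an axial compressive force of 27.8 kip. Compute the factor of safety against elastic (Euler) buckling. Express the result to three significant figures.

n ≈ 2.91

I = πd⁴/64 = π×2.72⁴/64 = 2.687 in⁴
Effective length L_e = K·L = 2 × 34.8 = 69.60 in
P_cr = π²EI / L_e² = π² × 14800×10³ × 2.687 / 69.60² = 8.102×10^4 lb
Factor of safety n = P_cr / P = 81.019 / 27.8 = 2.91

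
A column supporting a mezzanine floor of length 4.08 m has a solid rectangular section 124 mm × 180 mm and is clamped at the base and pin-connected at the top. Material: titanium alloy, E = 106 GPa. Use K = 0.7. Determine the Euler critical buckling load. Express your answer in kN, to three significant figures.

P_cr ≈ 3670 kN

Buckling occurs about the weak axis: I_min = h·b³/12 with b = 124 mm (the shorter side).
I_min = 180×124³/12 = 2.860×10^7 mm⁴
I = 2.860×10^7 mm⁴ = 2.860×10^-5 m⁴
Effective length L_e = K·L = 0.7 × 4.08 = 2.856 m
P_cr = π²EI / L_e² = π² × 106×10⁹ × 2.860×10^-5 / 2.856² = 3.668×10^6 N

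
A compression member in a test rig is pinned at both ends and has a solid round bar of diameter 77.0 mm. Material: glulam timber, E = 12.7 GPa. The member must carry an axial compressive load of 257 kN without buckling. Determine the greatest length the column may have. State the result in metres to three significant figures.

I = πd⁴/64 = π×77.0⁴/64 = 1.726×10^6 mm⁴
I = 1.726×10^-6 m⁴
At the buckling limit P_cr = P = 2.570×10^5 N
From P_cr = π²EI/(K·L)²:  L = (1/K)·√(π²EI/P_cr) = (1/1)·√(π²×1.27×10^10×1.726×10^-6/2.570×10^5)
L = 0.917 m

L_max ≈ 0.917 m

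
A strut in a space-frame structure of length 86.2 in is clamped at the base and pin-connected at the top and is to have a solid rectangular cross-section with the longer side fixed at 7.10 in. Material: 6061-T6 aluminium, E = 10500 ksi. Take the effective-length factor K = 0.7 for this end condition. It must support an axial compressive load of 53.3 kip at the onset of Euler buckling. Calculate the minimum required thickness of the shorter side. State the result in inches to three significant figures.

b ≈ 1.47 in

L_e = K·L = 0.7 × 86.2 = 60.34 in
Required I = P_cr·L_e²/(π²E) = 5.330×10^4 × 60.34² / (π² × 1.05×10^7) = 1.873 in⁴
Rectangle, weak axis: I_min = h·b³/12 with h = 7.10 in fixed  ⇒  b = (12I/h)^(1/3) = 1.47 in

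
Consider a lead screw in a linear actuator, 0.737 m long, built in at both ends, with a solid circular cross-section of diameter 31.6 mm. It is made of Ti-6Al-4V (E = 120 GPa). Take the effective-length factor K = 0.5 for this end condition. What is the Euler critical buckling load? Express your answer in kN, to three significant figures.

I = πd⁴/64 = π×31.6⁴/64 = 4.895×10^4 mm⁴
I = 4.895×10^4 mm⁴ = 4.895×10^-8 m⁴
Effective length L_e = K·L = 0.5 × 0.737 = 0.3685 m
P_cr = π²EI / L_e² = π² × 120×10⁹ × 4.895×10^-8 / 0.3685² = 4.269×10^5 N

P_cr ≈ 427 kN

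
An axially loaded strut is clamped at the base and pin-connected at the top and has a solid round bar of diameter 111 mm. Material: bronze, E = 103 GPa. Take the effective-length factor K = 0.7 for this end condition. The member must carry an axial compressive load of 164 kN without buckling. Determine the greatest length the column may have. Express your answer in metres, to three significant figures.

I = πd⁴/64 = π×111⁴/64 = 7.452×10^6 mm⁴
I = 7.452×10^-6 m⁴
At the buckling limit P_cr = P = 1.640×10^5 N
From P_cr = π²EI/(K·L)²:  L = (1/K)·√(π²EI/P_cr) = (1/0.7)·√(π²×1.03×10^11×7.452×10^-6/1.640×10^5)
L = 9.71 m

L_max ≈ 9.71 m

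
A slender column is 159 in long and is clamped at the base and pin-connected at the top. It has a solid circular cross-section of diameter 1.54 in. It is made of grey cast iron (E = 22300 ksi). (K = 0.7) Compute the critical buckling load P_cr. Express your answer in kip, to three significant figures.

I = πd⁴/64 = π×1.54⁴/64 = 0.2761 in⁴
Effective length L_e = K·L = 0.7 × 159 = 111.3 in
P_cr = π²EI / L_e² = π² × 22300×10³ × 0.2761 / 111.3² = 4.905×10^3 lb

P_cr ≈ 4.91 kip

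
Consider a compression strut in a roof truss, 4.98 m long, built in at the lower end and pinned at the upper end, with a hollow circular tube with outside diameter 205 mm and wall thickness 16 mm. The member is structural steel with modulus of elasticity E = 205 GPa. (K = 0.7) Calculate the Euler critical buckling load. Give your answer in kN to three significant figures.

P_cr ≈ 7110 kN

Inner diameter d_i = 205 − 2×16 = 173.0 mm
I = π(d_o⁴ − d_i⁴)/64 = π(205⁴ − 173.0⁴)/64 = 4.272×10^7 mm⁴
I = 4.272×10^7 mm⁴ = 4.272×10^-5 m⁴
Effective length L_e = K·L = 0.7 × 4.98 = 3.486 m
P_cr = π²EI / L_e² = π² × 205×10⁹ × 4.272×10^-5 / 3.486² = 7.113×10^6 N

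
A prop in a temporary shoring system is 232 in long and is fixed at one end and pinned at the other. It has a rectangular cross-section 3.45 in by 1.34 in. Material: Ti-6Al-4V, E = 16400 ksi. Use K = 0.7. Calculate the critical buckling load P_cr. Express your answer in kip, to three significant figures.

P_cr ≈ 4.25 kip

Buckling occurs about the weak axis: I_min = h·b³/12 with b = 1.34 in (the shorter side).
I_min = 3.45×1.34³/12 = 0.6918 in⁴
Effective length L_e = K·L = 0.7 × 232 = 162.4 in
P_cr = π²EI / L_e² = π² × 16400×10³ × 0.6918 / 162.4² = 4.245×10^3 lb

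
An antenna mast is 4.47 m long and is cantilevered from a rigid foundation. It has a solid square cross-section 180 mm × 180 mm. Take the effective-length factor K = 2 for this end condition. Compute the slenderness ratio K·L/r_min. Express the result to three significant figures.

λ ≈ 172

For a square r = a/√12 = 180/√12 = 51.96 mm
L_e = K·L = 2 × 4.47 m = 8.940 m = 8940.0 mm
λ = L_e / r_min = 8940.0 / 51.96 = 172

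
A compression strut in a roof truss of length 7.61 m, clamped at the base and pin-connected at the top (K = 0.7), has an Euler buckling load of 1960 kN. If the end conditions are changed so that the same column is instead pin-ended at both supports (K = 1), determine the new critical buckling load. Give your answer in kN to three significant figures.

P_cr ∝ 1/K², so P_cr,new = P_cr,old × (K_old/K_new)² = 1960 × (0.7/1)²
= 1960 × 0.4900 = 960 kN

P_cr ≈ 960 kN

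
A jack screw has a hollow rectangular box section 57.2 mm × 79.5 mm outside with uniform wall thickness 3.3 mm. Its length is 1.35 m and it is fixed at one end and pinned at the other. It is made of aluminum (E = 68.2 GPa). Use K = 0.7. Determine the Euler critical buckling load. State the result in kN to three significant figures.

P_cr ≈ 341 kN

Inner dimensions: h_i = 79.5 − 2×3.3 = 72.90 mm, b_i = 57.2 − 2×3.3 = 50.60 mm
Weak-axis I_min = (h_o·b_o³ − h_i·b_i³)/12 with b_o = 57.2, b_i = 50.60 mm (shorter outer/inner sides).
I_min = (79.5×57.2³ − 72.90×50.60³)/12 = 4.528×10^5 mm⁴
I = 4.528×10^5 mm⁴ = 4.528×10^-7 m⁴
Effective length L_e = K·L = 0.7 × 1.35 = 0.9450 m
P_cr = π²EI / L_e² = π² × 68.2×10⁹ × 4.528×10^-7 / 0.9450² = 3.413×10^5 N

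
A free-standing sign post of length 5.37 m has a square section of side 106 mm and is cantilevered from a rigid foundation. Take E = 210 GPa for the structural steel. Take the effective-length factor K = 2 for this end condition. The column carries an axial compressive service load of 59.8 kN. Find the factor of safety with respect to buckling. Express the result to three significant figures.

n ≈ 3.16

I = a⁴/12 = 106⁴/12 = 1.052×10^7 mm⁴
I = 1.052×10^7 mm⁴ = 1.052×10^-5 m⁴
Effective length L_e = K·L = 2 × 5.37 = 10.74 m
P_cr = π²EI / L_e² = π² × 210×10⁹ × 1.052×10^-5 / 10.74² = 1.890×10^5 N
Factor of safety n = P_cr / P = 189.04 / 59.8 = 3.16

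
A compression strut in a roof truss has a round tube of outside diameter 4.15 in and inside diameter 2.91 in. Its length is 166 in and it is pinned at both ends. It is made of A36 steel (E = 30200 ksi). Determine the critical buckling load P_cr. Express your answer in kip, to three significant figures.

P_cr ≈ 119 kip

d_o = 4.15 in, d_i = 2.91 in
I = π(d_o⁴ − d_i⁴)/64 = π(4.15⁴ − 2.910⁴)/64 = 11.04 in⁴
Effective length L_e = K·L = 1 × 166 = 166.0 in
P_cr = π²EI / L_e² = π² × 30200×10³ × 11.04 / 166.0² = 1.194×10^5 lb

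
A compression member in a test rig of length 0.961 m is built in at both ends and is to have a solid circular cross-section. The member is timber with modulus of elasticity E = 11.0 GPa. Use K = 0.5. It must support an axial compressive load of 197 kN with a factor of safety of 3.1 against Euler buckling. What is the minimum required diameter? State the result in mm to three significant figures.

d ≈ 71.7 mm

Required P_cr = n·P = 3.1 × 197 = 610.7 kN
L_e = K·L = 0.5 × 0.961 = 0.4805 m
Required I = P_cr·L_e²/(π²E) = 6.107×10^5 × 0.4805² / (π² × 1.10×10^10) = 1.299×10^-6 m⁴
I_req = 1.299×10^6 mm⁴
Solid circle: I = πd⁴/64  ⇒  d = (64I/π)^(1/4) = (64×1.299×10^6/π)^(1/4) = 71.7 mm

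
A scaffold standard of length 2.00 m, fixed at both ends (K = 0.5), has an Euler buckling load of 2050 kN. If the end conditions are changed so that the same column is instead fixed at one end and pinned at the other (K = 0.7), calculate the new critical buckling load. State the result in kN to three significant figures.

P_cr ∝ 1/K², so P_cr,new = P_cr,old × (K_old/K_new)² = 2050 × (0.5/0.7)²
= 2050 × 0.5102 = 1050 kN

P_cr ≈ 1050 kN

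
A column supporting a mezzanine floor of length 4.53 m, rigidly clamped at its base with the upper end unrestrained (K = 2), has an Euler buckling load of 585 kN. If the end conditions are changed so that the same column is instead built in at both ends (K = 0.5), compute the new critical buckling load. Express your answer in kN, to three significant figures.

P_cr ∝ 1/K², so P_cr,new = P_cr,old × (K_old/K_new)² = 585 × (2/0.5)²
= 585 × 16.00 = 9360 kN

P_cr ≈ 9360 kN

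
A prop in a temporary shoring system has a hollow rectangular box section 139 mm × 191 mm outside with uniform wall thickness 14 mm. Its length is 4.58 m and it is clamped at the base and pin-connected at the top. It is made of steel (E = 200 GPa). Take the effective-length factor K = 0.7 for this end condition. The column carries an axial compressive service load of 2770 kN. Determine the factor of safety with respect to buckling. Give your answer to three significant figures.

Inner dimensions: h_i = 191 − 2×14 = 163.0 mm, b_i = 139 − 2×14 = 111.0 mm
Weak-axis I_min = (h_o·b_o³ − h_i·b_i³)/12 with b_o = 139, b_i = 111.0 mm (shorter outer/inner sides).
I_min = (191×139³ − 163.0×111.0³)/12 = 2.417×10^7 mm⁴
I = 2.417×10^7 mm⁴ = 2.417×10^-5 m⁴
Effective length L_e = K·L = 0.7 × 4.58 = 3.206 m
P_cr = π²EI / L_e² = π² × 200×10⁹ × 2.417×10^-5 / 3.206² = 4.642×10^6 N
Factor of safety n = P_cr / P = 4641.6 / 2770 = 1.68

n ≈ 1.68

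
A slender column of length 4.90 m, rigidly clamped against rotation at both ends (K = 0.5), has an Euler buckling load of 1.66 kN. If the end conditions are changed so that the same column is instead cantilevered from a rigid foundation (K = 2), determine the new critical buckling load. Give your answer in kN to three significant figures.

P_cr ≈ 0.104 kN

P_cr ∝ 1/K², so P_cr,new = P_cr,old × (K_old/K_new)² = 1.66 × (0.5/2)²
= 1.66 × 0.06250 = 0.104 kN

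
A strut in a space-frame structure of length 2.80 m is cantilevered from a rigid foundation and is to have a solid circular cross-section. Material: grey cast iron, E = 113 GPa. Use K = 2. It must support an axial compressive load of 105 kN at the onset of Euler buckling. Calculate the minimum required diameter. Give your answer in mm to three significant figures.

d ≈ 88.1 mm

L_e = K·L = 2 × 2.80 = 5.600 m
Required I = P_cr·L_e²/(π²E) = 1.050×10^5 × 5.600² / (π² × 1.13×10^11) = 2.952×10^-6 m⁴
I_req = 2.952×10^6 mm⁴
Solid circle: I = πd⁴/64  ⇒  d = (64I/π)^(1/4) = (64×2.952×10^6/π)^(1/4) = 88.1 mm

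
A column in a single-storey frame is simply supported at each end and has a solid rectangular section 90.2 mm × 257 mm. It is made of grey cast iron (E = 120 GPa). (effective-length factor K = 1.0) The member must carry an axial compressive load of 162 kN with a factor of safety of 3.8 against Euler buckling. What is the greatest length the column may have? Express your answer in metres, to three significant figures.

L_max ≈ 5.50 m

Buckling occurs about the weak axis: I_min = h·b³/12 with b = 90.2 mm (the shorter side).
I_min = 257×90.2³/12 = 1.572×10^7 mm⁴
I = 1.572×10^-5 m⁴
Required critical load P_cr = n·P = 3.8 × 162 = 615.6 kN = 6.156×10^5 N
From P_cr = π²EI/(K·L)²:  L = (1/K)·√(π²EI/P_cr) = (1/1)·√(π²×1.20×10^11×1.572×10^-5/6.156×10^5)
L = 5.50 m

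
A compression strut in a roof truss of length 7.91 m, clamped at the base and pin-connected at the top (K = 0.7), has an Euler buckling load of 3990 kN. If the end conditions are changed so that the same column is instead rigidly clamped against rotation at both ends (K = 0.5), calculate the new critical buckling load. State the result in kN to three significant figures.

P_cr ≈ 7820 kN

P_cr ∝ 1/K², so P_cr,new = P_cr,old × (K_old/K_new)² = 3990 × (0.7/0.5)²
= 3990 × 1.960 = 7820 kN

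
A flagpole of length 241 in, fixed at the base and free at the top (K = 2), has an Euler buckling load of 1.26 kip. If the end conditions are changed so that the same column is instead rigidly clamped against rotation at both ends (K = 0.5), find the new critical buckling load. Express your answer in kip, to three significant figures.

P_cr ∝ 1/K², so P_cr,new = P_cr,old × (K_old/K_new)² = 1.26 × (2/0.5)²
= 1.26 × 16.00 = 20.2 kip

P_cr ≈ 20.2 kip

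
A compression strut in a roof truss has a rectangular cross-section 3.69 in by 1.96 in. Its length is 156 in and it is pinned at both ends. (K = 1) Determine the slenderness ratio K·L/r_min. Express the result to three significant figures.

λ ≈ 276

Buckling occurs about the weak axis: I_min = h·b³/12 with b = 1.96 in (the shorter side).
I_min = 3.69×1.96³/12 = 2.315 in⁴
A = 7.232 in²;  r_min = √(I/A) = √(2.315/7.232) = 0.5658 in
L_e = K·L = 1 × 156 = 156.0 in
λ = L_e / r_min = 156.00 / 0.5658 = 276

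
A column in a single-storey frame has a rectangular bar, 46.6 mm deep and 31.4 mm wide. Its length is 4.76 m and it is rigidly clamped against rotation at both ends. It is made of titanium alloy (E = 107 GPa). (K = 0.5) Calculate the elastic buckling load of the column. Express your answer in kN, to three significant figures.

P_cr ≈ 22.4 kN

Buckling occurs about the weak axis: I_min = h·b³/12 with b = 31.4 mm (the shorter side).
I_min = 46.6×31.4³/12 = 1.202×10^5 mm⁴
I = 1.202×10^5 mm⁴ = 1.202×10^-7 m⁴
Effective length L_e = K·L = 0.5 × 4.76 = 2.380 m
P_cr = π²EI / L_e² = π² × 107×10⁹ × 1.202×10^-7 / 2.380² = 2.241×10^4 N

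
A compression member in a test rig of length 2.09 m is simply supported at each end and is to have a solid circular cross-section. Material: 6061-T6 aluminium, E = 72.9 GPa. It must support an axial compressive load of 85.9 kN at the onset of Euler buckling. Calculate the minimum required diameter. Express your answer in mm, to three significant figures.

d ≈ 57.1 mm

L_e = K·L = 1 × 2.09 = 2.090 m
Required I = P_cr·L_e²/(π²E) = 8.590×10^4 × 2.090² / (π² × 7.29×10^10) = 5.215×10^-7 m⁴
I_req = 5.215×10^5 mm⁴
Solid circle: I = πd⁴/64  ⇒  d = (64I/π)^(1/4) = (64×5.215×10^5/π)^(1/4) = 57.1 mm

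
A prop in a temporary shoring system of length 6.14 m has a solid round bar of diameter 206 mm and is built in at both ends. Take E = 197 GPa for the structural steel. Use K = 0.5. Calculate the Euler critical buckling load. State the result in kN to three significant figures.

P_cr ≈ 18200 kN

I = πd⁴/64 = π×206⁴/64 = 8.840×10^7 mm⁴
I = 8.840×10^7 mm⁴ = 8.840×10^-5 m⁴
Effective length L_e = K·L = 0.5 × 6.14 = 3.070 m
P_cr = π²EI / L_e² = π² × 197×10⁹ × 8.840×10^-5 / 3.070² = 1.824×10^7 N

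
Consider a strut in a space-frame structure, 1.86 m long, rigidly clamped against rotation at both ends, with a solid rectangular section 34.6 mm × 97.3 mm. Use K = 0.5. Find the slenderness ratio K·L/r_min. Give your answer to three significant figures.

For a rectangle r_min = b/√12 = 34.6/√12 = 9.988 mm
L_e = K·L = 0.5 × 1.86 m = 0.9300 m = 930.00 mm
λ = L_e / r_min = 930.00 / 9.988 = 93.1

λ ≈ 93.1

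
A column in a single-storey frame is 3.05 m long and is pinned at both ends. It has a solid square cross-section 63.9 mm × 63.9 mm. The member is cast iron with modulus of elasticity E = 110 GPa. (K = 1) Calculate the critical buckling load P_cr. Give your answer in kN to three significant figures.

I = a⁴/12 = 63.9⁴/12 = 1.389×10^6 mm⁴
I = 1.389×10^6 mm⁴ = 1.389×10^-6 m⁴
Effective length L_e = K·L = 1 × 3.05 = 3.050 m
P_cr = π²EI / L_e² = π² × 110×10⁹ × 1.389×10^-6 / 3.050² = 1.621×10^5 N

P_cr ≈ 162 kN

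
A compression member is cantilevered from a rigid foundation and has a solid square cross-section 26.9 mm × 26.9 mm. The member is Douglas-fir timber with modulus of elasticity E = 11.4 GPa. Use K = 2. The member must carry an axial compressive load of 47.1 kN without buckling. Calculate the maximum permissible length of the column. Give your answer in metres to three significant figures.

L_max ≈ 0.161 m

I = a⁴/12 = 26.9⁴/12 = 4.363×10^4 mm⁴
I = 4.363×10^-8 m⁴
At the buckling limit P_cr = P = 4.710×10^4 N
From P_cr = π²EI/(K·L)²:  L = (1/K)·√(π²EI/P_cr) = (1/2)·√(π²×1.14×10^10×4.363×10^-8/4.710×10^4)
L = 0.161 m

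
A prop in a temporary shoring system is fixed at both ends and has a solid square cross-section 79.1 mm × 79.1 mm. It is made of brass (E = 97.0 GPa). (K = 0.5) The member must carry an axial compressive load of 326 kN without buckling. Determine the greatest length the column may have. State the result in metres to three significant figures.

I = a⁴/12 = 79.1⁴/12 = 3.262×10^6 mm⁴
I = 3.262×10^-6 m⁴
At the buckling limit P_cr = P = 3.260×10^5 N
From P_cr = π²EI/(K·L)²:  L = (1/K)·√(π²EI/P_cr) = (1/0.5)·√(π²×9.70×10^10×3.262×10^-6/3.260×10^5)
L = 6.19 m

L_max ≈ 6.19 m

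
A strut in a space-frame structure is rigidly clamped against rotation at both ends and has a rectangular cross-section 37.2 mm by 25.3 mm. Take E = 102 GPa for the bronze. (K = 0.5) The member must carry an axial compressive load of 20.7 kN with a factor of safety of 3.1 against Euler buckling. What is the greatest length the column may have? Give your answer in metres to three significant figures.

L_max ≈ 1.77 m

Buckling occurs about the weak axis: I_min = h·b³/12 with b = 25.3 mm (the shorter side).
I_min = 37.2×25.3³/12 = 5.020×10^4 mm⁴
I = 5.020×10^-8 m⁴
Required critical load P_cr = n·P = 3.1 × 20.7 = 64.17 kN = 6.417×10^4 N
From P_cr = π²EI/(K·L)²:  L = (1/K)·√(π²EI/P_cr) = (1/0.5)·√(π²×1.02×10^11×5.020×10^-8/6.417×10^4)
L = 1.77 m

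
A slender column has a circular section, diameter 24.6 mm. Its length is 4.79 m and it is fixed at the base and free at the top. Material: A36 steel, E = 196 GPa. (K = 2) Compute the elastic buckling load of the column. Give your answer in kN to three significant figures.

I = πd⁴/64 = π×24.6⁴/64 = 1.798×10^4 mm⁴
I = 1.798×10^4 mm⁴ = 1.798×10^-8 m⁴
Effective length L_e = K·L = 2 × 4.79 = 9.580 m
P_cr = π²EI / L_e² = π² × 196×10⁹ × 1.798×10^-8 / 9.580² = 378.9 N

P_cr ≈ 0.379 kN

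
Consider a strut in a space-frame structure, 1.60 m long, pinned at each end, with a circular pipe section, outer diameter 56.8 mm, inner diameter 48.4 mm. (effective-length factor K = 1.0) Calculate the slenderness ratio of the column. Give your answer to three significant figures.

d_o = 56.8 mm, d_i = 48.4 mm
I = π(d_o⁴ − d_i⁴)/64 = π(56.8⁴ − 48.40⁴)/64 = 2.416×10^5 mm⁴
A = 694.0 mm²;  r_min = √(I/A) = √(2.416×10^5/694.0) = 18.66 mm
L_e = K·L = 1 × 1.60 m = 1.600 m = 1600.0 mm
λ = L_e / r_min = 1600.0 / 18.66 = 85.8

λ ≈ 85.8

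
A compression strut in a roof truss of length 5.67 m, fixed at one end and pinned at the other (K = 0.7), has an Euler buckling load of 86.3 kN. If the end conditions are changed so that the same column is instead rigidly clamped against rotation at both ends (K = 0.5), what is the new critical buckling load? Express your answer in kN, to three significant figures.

P_cr ∝ 1/K², so P_cr,new = P_cr,old × (K_old/K_new)² = 86.3 × (0.7/0.5)²
= 86.3 × 1.960 = 169 kN

P_cr ≈ 169 kN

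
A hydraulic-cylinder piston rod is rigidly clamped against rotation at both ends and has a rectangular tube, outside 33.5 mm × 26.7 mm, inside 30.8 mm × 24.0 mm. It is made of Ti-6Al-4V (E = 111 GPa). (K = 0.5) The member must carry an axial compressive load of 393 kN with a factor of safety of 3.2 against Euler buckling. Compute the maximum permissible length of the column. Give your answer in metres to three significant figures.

L_max ≈ 0.248 m

Weak-axis I_min = (h_o·b_o³ − h_i·b_i³)/12 with b_o = 26.7, b_i = 24.00 mm (shorter outer/inner sides).
I_min = (33.5×26.7³ − 30.80×24.00³)/12 = 1.766×10^4 mm⁴
I = 1.766×10^-8 m⁴
Required critical load P_cr = n·P = 3.2 × 393 = 1258 kN = 1.258×10^6 N
From P_cr = π²EI/(K·L)²:  L = (1/K)·√(π²EI/P_cr) = (1/0.5)·√(π²×1.11×10^11×1.766×10^-8/1.258×10^6)
L = 0.248 m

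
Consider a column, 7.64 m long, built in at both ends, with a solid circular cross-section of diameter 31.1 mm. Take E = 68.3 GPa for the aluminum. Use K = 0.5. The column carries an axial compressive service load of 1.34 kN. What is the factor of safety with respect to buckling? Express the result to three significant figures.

I = πd⁴/64 = π×31.1⁴/64 = 4.592×10^4 mm⁴
I = 4.592×10^4 mm⁴ = 4.592×10^-8 m⁴
Effective length L_e = K·L = 0.5 × 7.64 = 3.820 m
P_cr = π²EI / L_e² = π² × 68.3×10⁹ × 4.592×10^-8 / 3.820² = 2.121×10^3 N
Factor of safety n = P_cr / P = 2.1213 / 1.34 = 1.58

n ≈ 1.58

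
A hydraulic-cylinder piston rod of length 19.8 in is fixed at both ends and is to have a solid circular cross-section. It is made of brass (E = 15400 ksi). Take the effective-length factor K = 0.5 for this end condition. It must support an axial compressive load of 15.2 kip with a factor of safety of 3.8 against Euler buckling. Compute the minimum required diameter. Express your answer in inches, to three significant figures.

Required P_cr = n·P = 3.8 × 15.2 = 57.76 kip
L_e = K·L = 0.5 × 19.8 = 9.900 in
Required I = P_cr·L_e²/(π²E) = 5.776×10^4 × 9.900² / (π² × 1.54×10^7) = 3.725×10^-2 in⁴
Solid circle: I = πd⁴/64  ⇒  d = (64I/π)^(1/4) = (64×3.725×10^-2/π)^(1/4) = 0.933 in

d ≈ 0.933 in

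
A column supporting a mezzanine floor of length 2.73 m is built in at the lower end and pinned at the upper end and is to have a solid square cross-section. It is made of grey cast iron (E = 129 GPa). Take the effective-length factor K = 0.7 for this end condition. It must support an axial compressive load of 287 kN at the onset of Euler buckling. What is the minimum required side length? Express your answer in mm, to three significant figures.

a ≈ 56.1 mm

L_e = K·L = 0.7 × 2.73 = 1.911 m
Required I = P_cr·L_e²/(π²E) = 2.870×10^5 × 1.911² / (π² × 1.29×10^11) = 8.232×10^-7 m⁴
I_req = 8.232×10^5 mm⁴
Solid square: I = a⁴/12  ⇒  a = (12I)^(1/4) = (12×8.232×10^5)^(1/4) = 56.1 mm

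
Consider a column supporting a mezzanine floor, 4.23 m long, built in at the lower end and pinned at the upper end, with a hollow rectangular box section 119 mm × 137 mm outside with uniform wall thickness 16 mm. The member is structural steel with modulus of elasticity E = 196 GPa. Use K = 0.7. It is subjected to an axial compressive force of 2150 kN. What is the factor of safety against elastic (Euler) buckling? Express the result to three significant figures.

n ≈ 1.38

Inner dimensions: h_i = 137 − 2×16 = 105.0 mm, b_i = 119 − 2×16 = 87.00 mm
Weak-axis I_min = (h_o·b_o³ − h_i·b_i³)/12 with b_o = 119, b_i = 87.00 mm (shorter outer/inner sides).
I_min = (137×119³ − 105.0×87.00³)/12 = 1.348×10^7 mm⁴
I = 1.348×10^7 mm⁴ = 1.348×10^-5 m⁴
Effective length L_e = K·L = 0.7 × 4.23 = 2.961 m
P_cr = π²EI / L_e² = π² × 196×10⁹ × 1.348×10^-5 / 2.961² = 2.974×10^6 N
Factor of safety n = P_cr / P = 2973.5 / 2150 = 1.38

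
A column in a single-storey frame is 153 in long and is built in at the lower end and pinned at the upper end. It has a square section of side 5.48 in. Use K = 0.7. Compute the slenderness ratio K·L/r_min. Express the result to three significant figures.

λ ≈ 67.7

For a square r = a/√12 = 5.48/√12 = 1.582 in
L_e = K·L = 0.7 × 153 = 107.1 in
λ = L_e / r_min = 107.10 / 1.582 = 67.7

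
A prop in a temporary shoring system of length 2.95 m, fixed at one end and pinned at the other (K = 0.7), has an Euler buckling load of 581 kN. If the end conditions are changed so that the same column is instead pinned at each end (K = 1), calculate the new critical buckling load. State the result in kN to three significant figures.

P_cr ∝ 1/K², so P_cr,new = P_cr,old × (K_old/K_new)² = 581 × (0.7/1)²
= 581 × 0.4900 = 285 kN

P_cr ≈ 285 kN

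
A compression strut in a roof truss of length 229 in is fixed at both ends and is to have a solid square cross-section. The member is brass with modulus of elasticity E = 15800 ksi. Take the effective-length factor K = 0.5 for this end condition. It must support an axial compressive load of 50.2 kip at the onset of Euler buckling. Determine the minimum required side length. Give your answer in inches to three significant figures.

L_e = K·L = 0.5 × 229 = 114.5 in
Required I = P_cr·L_e²/(π²E) = 5.020×10^4 × 114.5² / (π² × 1.58×10^7) = 4.220 in⁴
Solid square: I = a⁴/12  ⇒  a = (12I)^(1/4) = (12×4.220)^(1/4) = 2.67 in

a ≈ 2.67 in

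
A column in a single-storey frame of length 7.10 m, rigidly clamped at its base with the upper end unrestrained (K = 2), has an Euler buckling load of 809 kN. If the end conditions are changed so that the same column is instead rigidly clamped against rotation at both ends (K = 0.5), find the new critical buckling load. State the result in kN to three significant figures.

P_cr ∝ 1/K², so P_cr,new = P_cr,old × (K_old/K_new)² = 809 × (2/0.5)²
= 809 × 16.00 = 12900 kN

P_cr ≈ 12900 kN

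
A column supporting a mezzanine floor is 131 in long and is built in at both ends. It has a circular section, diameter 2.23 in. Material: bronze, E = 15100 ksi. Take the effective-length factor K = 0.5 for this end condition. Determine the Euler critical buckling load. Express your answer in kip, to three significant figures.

I = πd⁴/64 = π×2.23⁴/64 = 1.214 in⁴
Effective length L_e = K·L = 0.5 × 131 = 65.50 in
P_cr = π²EI / L_e² = π² × 15100×10³ × 1.214 / 65.50² = 4.217×10^4 lb

P_cr ≈ 42.2 kip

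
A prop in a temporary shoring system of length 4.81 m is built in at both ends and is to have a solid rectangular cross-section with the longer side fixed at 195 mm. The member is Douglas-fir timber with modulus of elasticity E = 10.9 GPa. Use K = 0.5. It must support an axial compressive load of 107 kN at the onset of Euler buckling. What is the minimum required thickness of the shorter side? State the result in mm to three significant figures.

b ≈ 70.7 mm

L_e = K·L = 0.5 × 4.81 = 2.405 m
Required I = P_cr·L_e²/(π²E) = 1.070×10^5 × 2.405² / (π² × 1.09×10^10) = 5.753×10^-6 m⁴
I_req = 5.753×10^6 mm⁴
Rectangle, weak axis: I_min = h·b³/12 with h = 195 mm fixed  ⇒  b = (12I/h)^(1/3) = 70.7 mm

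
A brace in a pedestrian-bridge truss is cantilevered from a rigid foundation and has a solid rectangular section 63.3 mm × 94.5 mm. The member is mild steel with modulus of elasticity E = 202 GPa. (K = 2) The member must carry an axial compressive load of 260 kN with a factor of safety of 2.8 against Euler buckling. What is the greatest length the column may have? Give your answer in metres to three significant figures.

L_max ≈ 1.17 m

Buckling occurs about the weak axis: I_min = h·b³/12 with b = 63.3 mm (the shorter side).
I_min = 94.5×63.3³/12 = 1.997×10^6 mm⁴
I = 1.997×10^-6 m⁴
Required critical load P_cr = n·P = 2.8 × 260 = 728.0 kN = 7.280×10^5 N
From P_cr = π²EI/(K·L)²:  L = (1/K)·√(π²EI/P_cr) = (1/2)·√(π²×2.02×10^11×1.997×10^-6/7.280×10^5)
L = 1.17 m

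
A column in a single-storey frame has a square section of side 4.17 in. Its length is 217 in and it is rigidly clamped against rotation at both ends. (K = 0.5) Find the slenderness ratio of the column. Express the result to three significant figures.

For a square r = a/√12 = 4.17/√12 = 1.204 in
L_e = K·L = 0.5 × 217 = 108.5 in
λ = L_e / r_min = 108.50 / 1.204 = 90.1

λ ≈ 90.1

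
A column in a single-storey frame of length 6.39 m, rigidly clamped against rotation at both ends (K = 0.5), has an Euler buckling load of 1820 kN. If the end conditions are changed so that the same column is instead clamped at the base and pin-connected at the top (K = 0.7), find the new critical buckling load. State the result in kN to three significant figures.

P_cr ≈ 929 kN

P_cr ∝ 1/K², so P_cr,new = P_cr,old × (K_old/K_new)² = 1820 × (0.5/0.7)²
= 1820 × 0.5102 = 929 kN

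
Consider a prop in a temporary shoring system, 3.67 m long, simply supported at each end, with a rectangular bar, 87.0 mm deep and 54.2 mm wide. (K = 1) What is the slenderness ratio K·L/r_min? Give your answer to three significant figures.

λ ≈ 235

For a rectangle r_min = b/√12 = 54.2/√12 = 15.65 mm
L_e = K·L = 1 × 3.67 m = 3.670 m = 3670.0 mm
λ = L_e / r_min = 3670.0 / 15.65 = 235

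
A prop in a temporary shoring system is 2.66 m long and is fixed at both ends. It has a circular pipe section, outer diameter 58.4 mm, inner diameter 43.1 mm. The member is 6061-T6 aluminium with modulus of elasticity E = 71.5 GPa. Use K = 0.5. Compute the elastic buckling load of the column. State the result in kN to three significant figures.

d_o = 58.4 mm, d_i = 43.1 mm
I = π(d_o⁴ − d_i⁴)/64 = π(58.4⁴ − 43.10⁴)/64 = 4.016×10^5 mm⁴
I = 4.016×10^5 mm⁴ = 4.016×10^-7 m⁴
Effective length L_e = K·L = 0.5 × 2.66 = 1.330 m
P_cr = π²EI / L_e² = π² × 71.5×10⁹ × 4.016×10^-7 / 1.330² = 1.602×10^5 N

P_cr ≈ 160 kN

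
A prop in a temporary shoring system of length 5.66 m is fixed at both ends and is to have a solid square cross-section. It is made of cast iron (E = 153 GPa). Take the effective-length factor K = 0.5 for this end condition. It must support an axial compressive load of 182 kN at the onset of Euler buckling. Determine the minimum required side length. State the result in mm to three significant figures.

L_e = K·L = 0.5 × 5.66 = 2.830 m
Required I = P_cr·L_e²/(π²E) = 1.820×10^5 × 2.830² / (π² × 1.53×10^11) = 9.653×10^-7 m⁴
I_req = 9.653×10^5 mm⁴
Solid square: I = a⁴/12  ⇒  a = (12I)^(1/4) = (12×9.653×10^5)^(1/4) = 58.3 mm

a ≈ 58.3 mm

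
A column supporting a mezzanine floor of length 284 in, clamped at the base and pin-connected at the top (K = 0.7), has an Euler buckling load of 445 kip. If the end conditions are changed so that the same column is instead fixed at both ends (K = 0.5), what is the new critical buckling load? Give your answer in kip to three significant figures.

P_cr ≈ 872 kip

P_cr ∝ 1/K², so P_cr,new = P_cr,old × (K_old/K_new)² = 445 × (0.7/0.5)²
= 445 × 1.960 = 872 kip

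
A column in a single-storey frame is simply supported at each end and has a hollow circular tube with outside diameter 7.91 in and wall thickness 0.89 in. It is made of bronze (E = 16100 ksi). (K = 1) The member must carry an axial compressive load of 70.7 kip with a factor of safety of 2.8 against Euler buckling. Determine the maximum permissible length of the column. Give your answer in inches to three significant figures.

Inner diameter d_i = 7.91 − 2×0.89 = 6.130 in
I = π(d_o⁴ − d_i⁴)/64 = π(7.91⁴ − 6.130⁴)/64 = 122.9 in⁴
Required critical load P_cr = n·P = 2.8 × 70.7 = 198.0 kip = 1.980×10^5 lb
From P_cr = π²EI/(K·L)²:  L = (1/K)·√(π²EI/P_cr) = (1/1)·√(π²×1.61×10^7×122.9/1.980×10^5)
L = 314 in

L_max ≈ 314 in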